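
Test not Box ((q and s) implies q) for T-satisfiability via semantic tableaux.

1. not Box ((q and s) implies q), u
2. not ((q and s) implies q), v
3. q and s, v
4. not q, v
5. q, v
6. s, v
Accessibility: uRu, uRv, vRv
Branch closes: q and not q both at v.
Every branch closes; the branch above is one of them.

Unsatisfiable (every branch closes)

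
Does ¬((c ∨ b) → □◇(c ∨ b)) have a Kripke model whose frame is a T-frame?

1. ¬((c ∨ b) → □◇(c ∨ b)), w0
2. c ∨ b, w0
3. ¬□◇(c ∨ b), w0
4. b, w0
5. ¬◇(c ∨ b), w1
6. ¬(c ∨ b), w1
7. ¬c, w1
8. ¬b, w1
Accessibility: w0Rw0, w0Rw1, w1Rw1

Satisfiable (open branch found)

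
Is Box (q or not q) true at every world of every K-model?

Tableau for the negation not Box (q or not q):
1. not Box (q or not q), 0
2. not (q or not q), 1
3. not q, 1
4. q, 1
Accessibility: 0R1
Branch closes: q and not q both at 1.
All branches of the negation close; one closing branch shown above.

Yes, valid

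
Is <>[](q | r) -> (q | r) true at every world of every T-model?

Tableau for the negation ~(<>[](q | r) -> (q | r)):
1. ~(<>[](q | r) -> (q | r)), u
2. <>[](q | r), u
3. ~(q | r), u
4. ~q, u
5. ~r, u
6. [](q | r), v
7. q | r, v
8. r, v
Accessibility: uRu, uRv, vRv
The negation has an open branch (countermodel exists).

Not valid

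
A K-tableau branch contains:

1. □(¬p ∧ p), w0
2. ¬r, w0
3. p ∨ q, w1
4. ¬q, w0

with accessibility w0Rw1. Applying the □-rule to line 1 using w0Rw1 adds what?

¬p ∧ p, w1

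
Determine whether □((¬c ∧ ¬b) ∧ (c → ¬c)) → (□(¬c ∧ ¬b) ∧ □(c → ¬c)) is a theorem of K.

Yes, valid

Tableau for the negation ¬(□((¬c ∧ ¬b) ∧ (c → ¬c)) → (□(¬c ∧ ¬b) ∧ □(c → ¬c))):
1. ¬(□((¬c ∧ ¬b) ∧ (c → ¬c)) → (□(¬c ∧ ¬b) ∧ □(c → ¬c))), 0
2. □((¬c ∧ ¬b) ∧ (c → ¬c)), 0
3. ¬(□(¬c ∧ ¬b) ∧ □(c → ¬c)), 0
4. ¬□(c → ¬c), 0
5. ¬(c → ¬c), 1
6. c, 1
7. (¬c ∧ ¬b) ∧ (c → ¬c), 1
8. ¬c ∧ ¬b, 1
9. c → ¬c, 1
10. ¬c, 1
11. ¬b, 1
Accessibility: 0R1
Branch closes: c and ¬c both at 1.
All branches of the negation close; one closing branch shown above.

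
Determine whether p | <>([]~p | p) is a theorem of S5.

Tableau for the negation ~(p | <>([]~p | p)):
1. ~(p | <>([]~p | p)), 0
2. ~p, 0   [~|-rule on 1]
3. ~<>([]~p | p), 0   [~|-rule on 1]
4. ~([]~p | p), 0   [~<>-rule on 3 via 0R0]
5. ~[]~p, 0   [~|-rule on 4]
6. p, 1   [~[]-rule on 5: fresh world 1, 0R1]
7. ~([]~p | p), 1   [~<>-rule on 3 via 0R1]
8. ~[]~p, 1   [~|-rule on 7]
9. ~p, 1   [~|-rule on 7]
Accessibility: 0R0, 0R1, 1R0, 1R1
Branch closes: p and ~p both at 1.
Every branch of the negation's tableau closes; the branch above is one of them.

Valid in S5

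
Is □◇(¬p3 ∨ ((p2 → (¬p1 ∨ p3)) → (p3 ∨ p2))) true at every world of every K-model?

No, not valid

Tableau for the negation ¬□◇(¬p3 ∨ ((p2 → (¬p1 ∨ p3)) → (p3 ∨ p2))):
1. ¬□◇(¬p3 ∨ ((p2 → (¬p1 ∨ p3)) → (p3 ∨ p2))), u
2. ¬◇(¬p3 ∨ ((p2 → (¬p1 ∨ p3)) → (p3 ∨ p2))), v
Accessibility: uRv
The negation has an open branch (countermodel exists).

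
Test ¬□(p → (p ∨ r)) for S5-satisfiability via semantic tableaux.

No, unsatisfiable

1. ¬□(p → (p ∨ r)), u
2. ¬(p → (p ∨ r)), v
3. p, v
4. ¬(p ∨ r), v
5. ¬p, v
6. ¬r, v
Accessibility: uRu, uRv, vRu, vRv
Branch closes: p and ¬p both at v.
Every branch closes; the branch above is one of them.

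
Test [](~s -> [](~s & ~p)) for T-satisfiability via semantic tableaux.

Yes, satisfiable

1. [](~s -> [](~s & ~p)), 0
2. ~s -> [](~s & ~p), 0
3. [](~s & ~p), 0
4. ~s & ~p, 0
5. ~s, 0
6. ~p, 0
Accessibility: 0R0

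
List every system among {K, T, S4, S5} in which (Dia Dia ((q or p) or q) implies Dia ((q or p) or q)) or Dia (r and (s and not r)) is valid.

S4-tableau for the negation not ((Dia Dia ((q or p) or q) implies Dia ((q or p) or q)) or Dia (r and (s and not r))):
1. not ((Dia Dia ((q or p) or q) implies Dia ((q or p) or q)) or Dia (r and (s and not r))), 0
2. not (Dia Dia ((q or p) or q) implies Dia ((q or p) or q)), 0
3. not Dia (r and (s and not r)), 0
4. Dia Dia ((q or p) or q), 0
5. not Dia ((q or p) or q), 0
6. not (r and (s and not r)), 0
7. not ((q or p) or q), 0
8. not (q or p), 0
9. not q, 0
10. not p, 0
11. not (s and not r), 0
12. r, 0
13. Dia ((q or p) or q), 1
14. not (r and (s and not r)), 1
15. not ((q or p) or q), 1
16. not (q or p), 1
17. not q, 1
18. not p, 1
19. not (s and not r), 1
20. r, 1
21. (q or p) or q, 2
22. not (r and (s and not r)), 2
23. not ((q or p) or q), 2
24. not (q or p), 2
25. not q, 2
26. not p, 2
27. q or p, 2
28. not (s and not r), 2
29. p, 2
Accessibility: 0R0, 0R1, 0R2, 1R1, 1R2, 2R2
Branch closes: p and not p both at 2.
Every branch closes (one shown): valid in S4, hence also in S5 (every theorem of S4 is a theorem of S5).
T-tableau for the negation not ((Dia Dia ((q or p) or q) implies Dia ((q or p) or q)) or Dia (r and (s and not r))):
1. not ((Dia Dia ((q or p) or q) implies Dia ((q or p) or q)) or Dia (r and (s and not r))), 0
2. not (Dia Dia ((q or p) or q) implies Dia ((q or p) or q)), 0
3. not Dia (r and (s and not r)), 0
4. Dia Dia ((q or p) or q), 0
5. not Dia ((q or p) or q), 0
6. not (r and (s and not r)), 0
7. not ((q or p) or q), 0
8. not (q or p), 0
9. not q, 0
10. not p, 0
11. not (s and not r), 0
12. r, 0
13. Dia ((q or p) or q), 1
14. not (r and (s and not r)), 1
15. not ((q or p) or q), 1
16. not (q or p), 1
17. not q, 1
18. not p, 1
19. not (s and not r), 1
20. r, 1
21. (q or p) or q, 2
22. q, 2
Accessibility: 0R0, 0R1, 1R1, 1R2, 2R2
Complete open branch: countermodel on a T-frame, so not valid in T, nor in K (the same frame is also a K-frame).

S4, S5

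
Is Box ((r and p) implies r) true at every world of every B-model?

Tableau for the negation not Box ((r and p) implies r):
1. not Box ((r and p) implies r), 0
2. not ((r and p) implies r), 1
3. r and p, 1
4. not r, 1
5. r, 1
6. p, 1
Accessibility: 0R0, 0R1, 1R0, 1R1
Branch closes: r and not r both at 1.
Every branch of the negation's tableau closes; the branch above is one of them.

Valid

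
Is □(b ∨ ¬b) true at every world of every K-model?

Yes, valid

Tableau for the negation ¬□(b ∨ ¬b):
1. ¬□(b ∨ ¬b), u
2. ¬(b ∨ ¬b), v
3. ¬b, v
4. b, v
Accessibility: uRv
Branch closes: b and ¬b both at v.
Every branch of the negation's tableau closes; the branch above is one of them.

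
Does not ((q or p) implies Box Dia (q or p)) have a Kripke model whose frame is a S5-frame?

1. not ((q or p) implies Box Dia (q or p)), 0
2. q or p, 0   [neg-implies-rule on 1]
3. not Box Dia (q or p), 0   [neg-implies-rule on 1]
4. p, 0   [or-rule on 2 (branches; this branch)]
5. not Dia (q or p), 1   [neg-Box-rule on 3: fresh world 1, 0R1]
6. not (q or p), 0   [neg-Dia-rule on 5 via 1R0]
7. not q, 0   [neg-or-rule on 6]
8. not p, 0   [neg-or-rule on 6]
Accessibility: 0R0, 0R1, 1R0, 1R1
Branch closes: p and not p both at 0.
All branches of the tableau close; one closing branch shown above.

Unsatisfiable (every branch closes)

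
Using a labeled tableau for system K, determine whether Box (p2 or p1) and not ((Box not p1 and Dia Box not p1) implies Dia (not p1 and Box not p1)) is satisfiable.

No, unsatisfiable

1. Box (p2 or p1) and not ((Box not p1 and Dia Box not p1) implies Dia (not p1 and Box not p1)), u
2. Box (p2 or p1), u
3. not ((Box not p1 and Dia Box not p1) implies Dia (not p1 and Box not p1)), u
4. Box not p1 and Dia Box not p1, u
5. not Dia (not p1 and Box not p1), u
6. Box not p1, u
7. Dia Box not p1, u
8. Box not p1, v
9. p2 or p1, v
10. not (not p1 and Box not p1), v
11. not p1, v
12. p2, v
13. not Box not p1, v
14. p1, w
15. not p1, w
Accessibility: uRv, vRw
Branch closes: p1 and not p1 both at w.
All branches of the tableau close; one closing branch shown above.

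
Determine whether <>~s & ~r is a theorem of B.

Not valid

Tableau for the negation ~(<>~s & ~r):
1. ~(<>~s & ~r), w0
2. r, w0
Accessibility: w0Rw0
The negation has an open branch (countermodel exists).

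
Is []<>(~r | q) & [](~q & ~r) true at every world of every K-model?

Tableau for the negation ~([]<>(~r | q) & [](~q & ~r)):
1. ~([]<>(~r | q) & [](~q & ~r)), 0
2. ~[](~q & ~r), 0
3. ~(~q & ~r), 1
4. r, 1
Accessibility: 0R1
The negation has an open branch (countermodel exists).

Invalid (countermodel exists)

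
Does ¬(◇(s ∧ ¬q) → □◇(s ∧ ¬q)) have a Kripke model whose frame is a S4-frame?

Yes, satisfiable

1. ¬(◇(s ∧ ¬q) → □◇(s ∧ ¬q)), 0
2. ◇(s ∧ ¬q), 0
3. ¬□◇(s ∧ ¬q), 0
4. s ∧ ¬q, 1
5. s, 1
6. ¬q, 1
7. ¬◇(s ∧ ¬q), 2
8. ¬(s ∧ ¬q), 2
9. q, 2
Accessibility: 0R0, 0R1, 0R2, 1R1, 2R2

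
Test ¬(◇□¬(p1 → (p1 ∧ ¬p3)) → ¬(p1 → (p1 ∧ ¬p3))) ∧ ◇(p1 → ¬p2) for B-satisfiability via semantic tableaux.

Unsatisfiable

1. ¬(◇□¬(p1 → (p1 ∧ ¬p3)) → ¬(p1 → (p1 ∧ ¬p3))) ∧ ◇(p1 → ¬p2), u
2. ¬(◇□¬(p1 → (p1 ∧ ¬p3)) → ¬(p1 → (p1 ∧ ¬p3))), u
3. ◇(p1 → ¬p2), u
4. ◇□¬(p1 → (p1 ∧ ¬p3)), u
5. p1 → (p1 ∧ ¬p3), u
6. p1 ∧ ¬p3, u
7. p1, u
8. ¬p3, u
9. p1 → ¬p2, v
10. ¬p2, v
11. □¬(p1 → (p1 ∧ ¬p3)), w
12. ¬(p1 → (p1 ∧ ¬p3)), u
13. ¬(p1 ∧ ¬p3), u
14. ¬(p1 → (p1 ∧ ¬p3)), w
15. p1, w
16. ¬(p1 ∧ ¬p3), w
17. p3, u
Accessibility: uRu, uRv, uRw, vRu, vRv, wRu, wRw
Branch closes: p3 and ¬p3 both at u.
All branches of the tableau close; one closing branch shown above.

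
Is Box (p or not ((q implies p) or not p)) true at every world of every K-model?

Not valid

Tableau for the negation not Box (p or not ((q implies p) or not p)):
1. not Box (p or not ((q implies p) or not p)), w0
2. not (p or not ((q implies p) or not p)), w1
3. not p, w1
4. (q implies p) or not p, w1
Accessibility: w0Rw1
The negation has an open branch (countermodel exists).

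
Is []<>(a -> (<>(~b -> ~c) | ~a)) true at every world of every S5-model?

Invalid (countermodel exists)

Tableau for the negation ~[]<>(a -> (<>(~b -> ~c) | ~a)):
1. ~[]<>(a -> (<>(~b -> ~c) | ~a)), w0
2. ~<>(a -> (<>(~b -> ~c) | ~a)), w1   [~[]-rule on 1: fresh world w1, w0Rw1]
3. ~(a -> (<>(~b -> ~c) | ~a)), w0   [~<>-rule on 2 via w1Rw0]
4. a, w0   [~->-rule on 3]
5. ~(<>(~b -> ~c) | ~a), w0   [~->-rule on 3]
6. ~<>(~b -> ~c), w0   [~|-rule on 5]
7. ~(a -> (<>(~b -> ~c) | ~a)), w1   [~<>-rule on 2 via w1Rw1]
8. a, w1   [~->-rule on 7]
9. ~(<>(~b -> ~c) | ~a), w1   [~->-rule on 7]
10. ~<>(~b -> ~c), w1   [~|-rule on 9]
11. ~(~b -> ~c), w0   [~<>-rule on 6 via w0Rw0]
12. ~b, w0   [~->-rule on 11]
13. c, w0   [~->-rule on 11]
14. ~(~b -> ~c), w1   [~<>-rule on 6 via w0Rw1]
15. ~b, w1   [~->-rule on 14]
16. c, w1   [~->-rule on 14]
Accessibility: w0Rw0, w0Rw1, w1Rw0, w1Rw1
The negation has an open branch (countermodel exists).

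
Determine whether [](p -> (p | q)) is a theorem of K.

Tableau for the negation ~[](p -> (p | q)):
1. ~[](p -> (p | q)), w0
2. ~(p -> (p | q)), w1
3. p, w1
4. ~(p | q), w1
5. ~p, w1
6. ~q, w1
Accessibility: w0Rw1
Branch closes: p and ~p both at w1.
Every branch of the negation's tableau closes; the branch above is one of them.

Valid in K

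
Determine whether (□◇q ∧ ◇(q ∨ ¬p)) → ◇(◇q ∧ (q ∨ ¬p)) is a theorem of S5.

Valid

Tableau for the negation ¬((□◇q ∧ ◇(q ∨ ¬p)) → ◇(◇q ∧ (q ∨ ¬p))):
1. ¬((□◇q ∧ ◇(q ∨ ¬p)) → ◇(◇q ∧ (q ∨ ¬p))), w0
2. □◇q ∧ ◇(q ∨ ¬p), w0   [¬→-rule on 1]
3. ¬◇(◇q ∧ (q ∨ ¬p)), w0   [¬→-rule on 1]
4. □◇q, w0   [∧-rule on 2]
5. ◇(q ∨ ¬p), w0   [∧-rule on 2]
6. ¬(◇q ∧ (q ∨ ¬p)), w0   [¬◇-rule on 3 via w0Rw0]
7. ◇q, w0   [□-rule on 4 via w0Rw0]
8. ¬(q ∨ ¬p), w0   [¬∧-rule on 6 (branches; this branch)]
9. ¬q, w0   [¬∨-rule on 8]
10. p, w0   [¬∨-rule on 8]
11. q ∨ ¬p, w1   [◇-rule on 5: fresh world w1, w0Rw1]
12. ¬(◇q ∧ (q ∨ ¬p)), w1   [¬◇-rule on 3 via w0Rw1]
13. ◇q, w1   [□-rule on 4 via w0Rw1]
14. ¬p, w1   [∨-rule on 11 (branches; this branch)]
15. ¬◇q, w1   [¬∧-rule on 12 (branches; this branch)]
16. ¬q, w1   [¬◇-rule on 15 via w1Rw1]
17. q, w2   [◇-rule on 7: fresh world w2, w0Rw2]
18. ¬(◇q ∧ (q ∨ ¬p)), w2   [¬◇-rule on 3 via w0Rw2]
19. ◇q, w2   [□-rule on 4 via w0Rw2]
20. ¬q, w2   [¬◇-rule on 15 via w1Rw2]
Accessibility: w0Rw0, w0Rw1, w0Rw2, w1Rw0, w1Rw1, w1Rw2, w2Rw0, w2Rw1, w2Rw2
Branch closes: q and ¬q both at w2.
Every branch of the negation's tableau closes; the branch above is one of them.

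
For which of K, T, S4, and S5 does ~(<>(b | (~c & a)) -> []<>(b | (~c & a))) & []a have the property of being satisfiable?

S5-tableau for the formula:
1. ~(<>(b | (~c & a)) -> []<>(b | (~c & a))) & []a, 0
2. ~(<>(b | (~c & a)) -> []<>(b | (~c & a))), 0   [&-rule on 1]
3. []a, 0   [&-rule on 1]
4. <>(b | (~c & a)), 0   [~->-rule on 2]
5. ~[]<>(b | (~c & a)), 0   [~->-rule on 2]
6. a, 0   [[]-rule on 3 via 0R0]
7. b | (~c & a), 1   [<>-rule on 4: fresh world 1, 0R1]
8. a, 1   [[]-rule on 3 via 0R1]
9. ~c & a, 1   [|-rule on 7 (branches; this branch)]
10. ~c, 1   [&-rule on 9]
11. ~<>(b | (~c & a)), 2   [~[]-rule on 5: fresh world 2, 0R2]
12. a, 2   [[]-rule on 3 via 0R2]
13. ~(b | (~c & a)), 0   [~<>-rule on 11 via 2R0]
14. ~b, 0   [~|-rule on 13]
15. ~(~c & a), 0   [~|-rule on 13]
16. ~(b | (~c & a)), 1   [~<>-rule on 11 via 2R1]
17. ~b, 1   [~|-rule on 16]
18. ~(~c & a), 1   [~|-rule on 16]
19. ~(b | (~c & a)), 2   [~<>-rule on 11 via 2R2]
20. ~b, 2   [~|-rule on 19]
21. ~(~c & a), 2   [~|-rule on 19]
22. c, 0   [~&-rule on 15 (branches; this branch)]
23. ~a, 1   [~&-rule on 18 (branches; this branch)]
Accessibility: 0R0, 0R1, 0R2, 1R0, 1R1, 1R2, 2R0, 2R1, 2R2
Branch closes: a and ~a both at 1.
Every branch closes (one shown): unsatisfiable in S5.
S4-tableau for the formula:
1. ~(<>(b | (~c & a)) -> []<>(b | (~c & a))) & []a, 0
2. ~(<>(b | (~c & a)) -> []<>(b | (~c & a))), 0   [&-rule on 1]
3. []a, 0   [&-rule on 1]
4. <>(b | (~c & a)), 0   [~->-rule on 2]
5. ~[]<>(b | (~c & a)), 0   [~->-rule on 2]
6. a, 0   [[]-rule on 3 via 0R0]
7. b | (~c & a), 1   [<>-rule on 4: fresh world 1, 0R1]
8. a, 1   [[]-rule on 3 via 0R1]
9. ~c & a, 1   [|-rule on 7 (branches; this branch)]
10. ~c, 1   [&-rule on 9]
11. ~<>(b | (~c & a)), 2   [~[]-rule on 5: fresh world 2, 0R2]
12. a, 2   [[]-rule on 3 via 0R2]
13. ~(b | (~c & a)), 2   [~<>-rule on 11 via 2R2]
14. ~b, 2   [~|-rule on 13]
15. ~(~c & a), 2   [~|-rule on 13]
16. c, 2   [~&-rule on 15 (branches; this branch)]
Accessibility: 0R0, 0R1, 0R2, 1R1, 2R2
Complete open branch: satisfiable in S4, hence also in K, T (this S4-model is also a K-model and a T-model).

K, T, S4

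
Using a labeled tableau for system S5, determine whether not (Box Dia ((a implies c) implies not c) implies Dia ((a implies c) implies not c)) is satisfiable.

Unsatisfiable

1. not (Box Dia ((a implies c) implies not c) implies Dia ((a implies c) implies not c)), 0
2. Box Dia ((a implies c) implies not c), 0
3. not Dia ((a implies c) implies not c), 0
4. Dia ((a implies c) implies not c), 0
5. not ((a implies c) implies not c), 0
6. a implies c, 0
7. c, 0
8. (a implies c) implies not c, 1
9. Dia ((a implies c) implies not c), 1
10. not ((a implies c) implies not c), 1
11. a implies c, 1
12. c, 1
13. not (a implies c), 1
14. a, 1
15. not c, 1
Accessibility: 0R0, 0R1, 1R0, 1R1
Branch closes: c and not c both at 1.
Every branch closes; the branch above is one of them.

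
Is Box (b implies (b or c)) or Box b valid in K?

Tableau for the negation not (Box (b implies (b or c)) or Box b):
1. not (Box (b implies (b or c)) or Box b), w0
2. not Box (b implies (b or c)), w0
3. not Box b, w0
4. not (b implies (b or c)), w1
5. b, w1
6. not (b or c), w1
7. not b, w1
8. not c, w1
Accessibility: w0Rw1
Branch closes: b and not b both at w1.
Every branch of the negation's tableau closes; the branch above is one of them.

Valid in K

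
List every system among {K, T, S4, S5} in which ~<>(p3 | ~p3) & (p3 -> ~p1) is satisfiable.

K-tableau for the formula:
1. ~<>(p3 | ~p3) & (p3 -> ~p1), 0
2. ~<>(p3 | ~p3), 0
3. p3 -> ~p1, 0
4. ~p1, 0
Complete open branch: satisfiable in K.
T-tableau for the formula:
1. ~<>(p3 | ~p3) & (p3 -> ~p1), 0
2. ~<>(p3 | ~p3), 0
3. p3 -> ~p1, 0
4. ~(p3 | ~p3), 0
5. ~p3, 0
6. p3, 0
Accessibility: 0R0
Branch closes: p3 and ~p3 both at 0.
Every branch closes (one shown): unsatisfiable in T, hence also in S4, S5 (every S4/S5-frame is a T-frame).

K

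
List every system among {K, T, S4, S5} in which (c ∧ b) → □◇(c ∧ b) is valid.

S5

S4-tableau for the negation ¬((c ∧ b) → □◇(c ∧ b)):
1. ¬((c ∧ b) → □◇(c ∧ b)), u
2. c ∧ b, u
3. ¬□◇(c ∧ b), u
4. c, u
5. b, u
6. ¬◇(c ∧ b), v
7. ¬(c ∧ b), v
8. ¬b, v
Accessibility: uRu, uRv, vRv
Complete open branch: countermodel on an S4-frame, so not valid in S4, nor in K, T (the same frame is also a K-frame and a T-frame).
S5-tableau for the negation ¬((c ∧ b) → □◇(c ∧ b)):
1. ¬((c ∧ b) → □◇(c ∧ b)), u
2. c ∧ b, u
3. ¬□◇(c ∧ b), u
4. c, u
5. b, u
6. ¬◇(c ∧ b), v
7. ¬(c ∧ b), u
8. ¬(c ∧ b), v
9. ¬b, u
Accessibility: uRu, uRv, vRu, vRv
Branch closes: b and ¬b both at u.
Every branch closes (one shown): valid in S5.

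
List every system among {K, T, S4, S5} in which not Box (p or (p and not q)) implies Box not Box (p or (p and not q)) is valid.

S5

S4-tableau for the negation not (not Box (p or (p and not q)) implies Box not Box (p or (p and not q))):
1. not (not Box (p or (p and not q)) implies Box not Box (p or (p and not q))), 0
2. not Box (p or (p and not q)), 0   [neg-implies-rule on 1]
3. not Box not Box (p or (p and not q)), 0   [neg-implies-rule on 1]
4. not (p or (p and not q)), 1   [neg-Box-rule on 2: fresh world 1, 0R1]
5. not p, 1   [neg-or-rule on 4]
6. not (p and not q), 1   [neg-or-rule on 4]
7. q, 1   [neg-and-rule on 6 (branches; this branch)]
8. Box (p or (p and not q)), 2   [neg-Box-rule on 3: fresh world 2, 0R2]
9. p or (p and not q), 2   [Box-rule on 8 via 2R2]
10. p and not q, 2   [or-rule on 9 (branches; this branch)]
11. p, 2   [and-rule on 10]
12. not q, 2   [and-rule on 10]
Accessibility: 0R0, 0R1, 0R2, 1R1, 2R2
Complete open branch: countermodel on an S4-frame, so not valid in S4, nor in K, T (the same frame is also a K-frame and a T-frame).
S5-tableau for the negation not (not Box (p or (p and not q)) implies Box not Box (p or (p and not q))):
1. not (not Box (p or (p and not q)) implies Box not Box (p or (p and not q))), 0
2. not Box (p or (p and not q)), 0   [neg-implies-rule on 1]
3. not Box not Box (p or (p and not q)), 0   [neg-implies-rule on 1]
4. not (p or (p and not q)), 1   [neg-Box-rule on 2: fresh world 1, 0R1]
5. not p, 1   [neg-or-rule on 4]
6. not (p and not q), 1   [neg-or-rule on 4]
7. q, 1   [neg-and-rule on 6 (branches; this branch)]
8. Box (p or (p and not q)), 2   [neg-Box-rule on 3: fresh world 2, 0R2]
9. p or (p and not q), 0   [Box-rule on 8 via 2R0]
10. p or (p and not q), 1   [Box-rule on 8 via 2R1]
11. p or (p and not q), 2   [Box-rule on 8 via 2R2]
12. p and not q, 0   [or-rule on 9 (branches; this branch)]
13. p, 0   [and-rule on 12]
14. not q, 0   [and-rule on 12]
15. p and not q, 1   [or-rule on 10 (branches; this branch)]
16. p, 1   [and-rule on 15]
17. not q, 1   [and-rule on 15]
Accessibility: 0R0, 0R1, 0R2, 1R0, 1R1, 1R2, 2R0, 2R1, 2R2
Branch closes: p and not p both at 1.
Every branch closes (one shown): valid in S5.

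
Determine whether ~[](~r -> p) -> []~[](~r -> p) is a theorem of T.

Not valid

Tableau for the negation ~(~[](~r -> p) -> []~[](~r -> p)):
1. ~(~[](~r -> p) -> []~[](~r -> p)), w0
2. ~[](~r -> p), w0
3. ~[]~[](~r -> p), w0
4. ~(~r -> p), w1
5. ~r, w1
6. ~p, w1
7. [](~r -> p), w2
8. ~r -> p, w2
9. p, w2
Accessibility: w0Rw0, w0Rw1, w0Rw2, w1Rw1, w2Rw2
The negation has an open branch (countermodel exists).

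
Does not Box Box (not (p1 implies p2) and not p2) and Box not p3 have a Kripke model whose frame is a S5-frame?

1. not Box Box (not (p1 implies p2) and not p2) and Box not p3, w0
2. not Box Box (not (p1 implies p2) and not p2), w0   [and-rule on 1]
3. Box not p3, w0   [and-rule on 1]
4. not p3, w0   [Box-rule on 3 via w0Rw0]
5. not Box (not (p1 implies p2) and not p2), w1   [neg-Box-rule on 2: fresh world w1, w0Rw1]
6. not p3, w1   [Box-rule on 3 via w0Rw1]
7. not (not (p1 implies p2) and not p2), w2   [neg-Box-rule on 5: fresh world w2, w1Rw2]
8. not p3, w2   [Box-rule on 3 via w0Rw2]
9. p2, w2   [neg-and-rule on 7 (branches; this branch)]
Accessibility: w0Rw0, w0Rw1, w0Rw2, w1Rw0, w1Rw1, w1Rw2, w2Rw0, w2Rw1, w2Rw2

Yes, satisfiable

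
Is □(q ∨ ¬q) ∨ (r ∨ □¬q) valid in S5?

Tableau for the negation ¬(□(q ∨ ¬q) ∨ (r ∨ □¬q)):
1. ¬(□(q ∨ ¬q) ∨ (r ∨ □¬q)), 0
2. ¬□(q ∨ ¬q), 0   [¬∨-rule on 1]
3. ¬(r ∨ □¬q), 0   [¬∨-rule on 1]
4. ¬r, 0   [¬∨-rule on 3]
5. ¬□¬q, 0   [¬∨-rule on 3]
6. ¬(q ∨ ¬q), 1   [¬□-rule on 2: fresh world 1, 0R1]
7. ¬q, 1   [¬∨-rule on 6]
8. q, 1   [¬∨-rule on 6]
Accessibility: 0R0, 0R1, 1R0, 1R1
Branch closes: q and ¬q both at 1.
Every branch of the negation's tableau closes; the branch above is one of them.

Yes, valid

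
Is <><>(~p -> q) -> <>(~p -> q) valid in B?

Tableau for the negation ~(<><>(~p -> q) -> <>(~p -> q)):
1. ~(<><>(~p -> q) -> <>(~p -> q)), w0
2. <><>(~p -> q), w0
3. ~<>(~p -> q), w0
4. ~(~p -> q), w0
5. ~p, w0
6. ~q, w0
7. <>(~p -> q), w1
8. ~(~p -> q), w1
9. ~p, w1
10. ~q, w1
11. ~p -> q, w2
12. q, w2
Accessibility: w0Rw0, w0Rw1, w1Rw0, w1Rw1, w1Rw2, w2Rw1, w2Rw2
The negation has an open branch (countermodel exists).

Not valid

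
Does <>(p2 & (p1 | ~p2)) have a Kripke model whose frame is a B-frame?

1. <>(p2 & (p1 | ~p2)), 0
2. p2 & (p1 | ~p2), 1
3. p2, 1
4. p1 | ~p2, 1
5. p1, 1
Accessibility: 0R0, 0R1, 1R0, 1R1

Satisfiable (open branch found)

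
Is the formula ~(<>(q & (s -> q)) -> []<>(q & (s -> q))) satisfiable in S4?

1. ~(<>(q & (s -> q)) -> []<>(q & (s -> q))), w0
2. <>(q & (s -> q)), w0
3. ~[]<>(q & (s -> q)), w0
4. q & (s -> q), w1
5. q, w1
6. s -> q, w1
7. ~<>(q & (s -> q)), w2
8. ~(q & (s -> q)), w2
9. ~(s -> q), w2
10. s, w2
11. ~q, w2
Accessibility: w0Rw0, w0Rw1, w0Rw2, w1Rw1, w2Rw2

Yes, satisfiable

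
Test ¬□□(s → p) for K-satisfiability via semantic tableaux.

Satisfiable (open branch found)

1. ¬□□(s → p), u
2. ¬□(s → p), v   [¬□-rule on 1: fresh world v, uRv]
3. ¬(s → p), w   [¬□-rule on 2: fresh world w, vRw]
4. s, w   [¬→-rule on 3]
5. ¬p, w   [¬→-rule on 3]
Accessibility: uRv, vRw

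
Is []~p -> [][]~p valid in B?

Not valid

Tableau for the negation ~([]~p -> [][]~p):
1. ~([]~p -> [][]~p), 0
2. []~p, 0
3. ~[][]~p, 0
4. ~p, 0
5. ~[]~p, 1
6. ~p, 1
7. p, 2
Accessibility: 0R0, 0R1, 1R0, 1R1, 1R2, 2R1, 2R2
The negation has an open branch (countermodel exists).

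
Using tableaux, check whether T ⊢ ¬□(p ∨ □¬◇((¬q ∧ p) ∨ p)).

Tableau for the negation □(p ∨ □¬◇((¬q ∧ p) ∨ p)):
1. □(p ∨ □¬◇((¬q ∧ p) ∨ p)), u
2. p ∨ □¬◇((¬q ∧ p) ∨ p), u
3. □¬◇((¬q ∧ p) ∨ p), u
4. ¬◇((¬q ∧ p) ∨ p), u
5. ¬((¬q ∧ p) ∨ p), u
6. ¬(¬q ∧ p), u
7. ¬p, u
Accessibility: uRu
The negation has an open branch (countermodel exists).

Not valid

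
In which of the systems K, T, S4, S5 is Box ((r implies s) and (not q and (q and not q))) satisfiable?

K

T-tableau for the formula:
1. Box ((r implies s) and (not q and (q and not q))), w0
2. (r implies s) and (not q and (q and not q)), w0   [Box-rule on 1 via w0Rw0]
3. r implies s, w0   [and-rule on 2]
4. not q and (q and not q), w0   [and-rule on 2]
5. not q, w0   [and-rule on 4]
6. q and not q, w0   [and-rule on 4]
7. q, w0   [and-rule on 6]
Accessibility: w0Rw0
Branch closes: q and not q both at w0.
Every branch closes (one shown): unsatisfiable in T, hence also in S4, S5 (every S4/S5-frame is a T-frame).
K-tableau for the formula:
1. Box ((r implies s) and (not q and (q and not q))), w0
Complete open branch: satisfiable in K.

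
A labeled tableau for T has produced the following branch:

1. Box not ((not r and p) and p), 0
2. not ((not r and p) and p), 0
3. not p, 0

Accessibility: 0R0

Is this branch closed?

No, open

No world carries both an atom and its negation.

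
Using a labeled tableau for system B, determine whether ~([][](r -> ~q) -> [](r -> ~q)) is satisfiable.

1. ~([][](r -> ~q) -> [](r -> ~q)), 0
2. [][](r -> ~q), 0   [~->-rule on 1]
3. ~[](r -> ~q), 0   [~->-rule on 1]
4. [](r -> ~q), 0   [[]-rule on 2 via 0R0]
5. r -> ~q, 0   [[]-rule on 4 via 0R0]
6. ~q, 0   [->-rule on 5 (branches; this branch)]
7. ~(r -> ~q), 1   [~[]-rule on 3: fresh world 1, 0R1]
8. r, 1   [~->-rule on 7]
9. q, 1   [~->-rule on 7]
10. [](r -> ~q), 1   [[]-rule on 2 via 0R1]
11. r -> ~q, 1   [[]-rule on 4 via 0R1]
12. ~q, 1   [->-rule on 11 (branches; this branch)]
Accessibility: 0R0, 0R1, 1R0, 1R1
Branch closes: q and ~q both at 1.
(One branch shown.) All branches close.

No, unsatisfiable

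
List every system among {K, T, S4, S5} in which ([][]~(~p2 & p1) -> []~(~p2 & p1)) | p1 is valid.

T-tableau for the negation ~(([][]~(~p2 & p1) -> []~(~p2 & p1)) | p1):
1. ~(([][]~(~p2 & p1) -> []~(~p2 & p1)) | p1), w0
2. ~([][]~(~p2 & p1) -> []~(~p2 & p1)), w0   [~|-rule on 1]
3. ~p1, w0   [~|-rule on 1]
4. [][]~(~p2 & p1), w0   [~->-rule on 2]
5. ~[]~(~p2 & p1), w0   [~->-rule on 2]
6. []~(~p2 & p1), w0   [[]-rule on 4 via w0Rw0]
7. ~(~p2 & p1), w0   [[]-rule on 6 via w0Rw0]
8. ~p2 & p1, w1   [~[]-rule on 5: fresh world w1, w0Rw1]
9. ~p2, w1   [&-rule on 8]
10. p1, w1   [&-rule on 8]
11. []~(~p2 & p1), w1   [[]-rule on 4 via w0Rw1]
12. ~(~p2 & p1), w1   [[]-rule on 6 via w0Rw1]
13. ~p1, w1   [~&-rule on 12 (branches; this branch)]
Accessibility: w0Rw0, w0Rw1, w1Rw1
Branch closes: p1 and ~p1 both at w1.
Every branch closes (one shown): valid in T, hence also in S4, S5 (every theorem of T is a theorem of S4 and S5).
K-tableau for the negation ~(([][]~(~p2 & p1) -> []~(~p2 & p1)) | p1):
1. ~(([][]~(~p2 & p1) -> []~(~p2 & p1)) | p1), w0
2. ~([][]~(~p2 & p1) -> []~(~p2 & p1)), w0   [~|-rule on 1]
3. ~p1, w0   [~|-rule on 1]
4. [][]~(~p2 & p1), w0   [~->-rule on 2]
5. ~[]~(~p2 & p1), w0   [~->-rule on 2]
6. ~p2 & p1, w1   [~[]-rule on 5: fresh world w1, w0Rw1]
7. ~p2, w1   [&-rule on 6]
8. p1, w1   [&-rule on 6]
9. []~(~p2 & p1), w1   [[]-rule on 4 via w0Rw1]
Accessibility: w0Rw1
Complete open branch: countermodel on a K-frame, so not valid in K.

T, S4, S5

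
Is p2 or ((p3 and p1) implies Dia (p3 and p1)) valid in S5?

Tableau for the negation not (p2 or ((p3 and p1) implies Dia (p3 and p1))):
1. not (p2 or ((p3 and p1) implies Dia (p3 and p1))), w0
2. not p2, w0
3. not ((p3 and p1) implies Dia (p3 and p1)), w0
4. p3 and p1, w0
5. not Dia (p3 and p1), w0
6. p3, w0
7. p1, w0
8. not (p3 and p1), w0
9. not p1, w0
Accessibility: w0Rw0
Branch closes: p1 and not p1 both at w0.
Every branch of the negation's tableau closes; the branch above is one of them.

Valid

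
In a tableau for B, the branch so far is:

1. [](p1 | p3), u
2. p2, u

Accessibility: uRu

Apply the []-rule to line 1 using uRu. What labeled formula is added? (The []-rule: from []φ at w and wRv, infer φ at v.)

p1 | p3, u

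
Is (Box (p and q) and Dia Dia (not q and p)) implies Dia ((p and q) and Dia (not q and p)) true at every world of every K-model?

Tableau for the negation not ((Box (p and q) and Dia Dia (not q and p)) implies Dia ((p and q) and Dia (not q and p))):
1. not ((Box (p and q) and Dia Dia (not q and p)) implies Dia ((p and q) and Dia (not q and p))), u
2. Box (p and q) and Dia Dia (not q and p), u   [neg-implies-rule on 1]
3. not Dia ((p and q) and Dia (not q and p)), u   [neg-implies-rule on 1]
4. Box (p and q), u   [and-rule on 2]
5. Dia Dia (not q and p), u   [and-rule on 2]
6. Dia (not q and p), v   [Dia-rule on 5: fresh world v, uRv]
7. not ((p and q) and Dia (not q and p)), v   [neg-Dia-rule on 3 via uRv]
8. p and q, v   [Box-rule on 4 via uRv]
9. p, v   [and-rule on 8]
10. q, v   [and-rule on 8]
11. not Dia (not q and p), v   [neg-and-rule on 7 (branches; this branch)]
12. not q and p, w   [Dia-rule on 6: fresh world w, vRw]
13. not q, w   [and-rule on 12]
14. p, w   [and-rule on 12]
15. not (not q and p), w   [neg-Dia-rule on 11 via vRw]
16. not p, w   [neg-and-rule on 15 (branches; this branch)]
Accessibility: uRv, vRw
Branch closes: p and not p both at w.
All branches of the negation close; one closing branch shown above.

Valid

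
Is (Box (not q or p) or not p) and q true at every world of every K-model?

Invalid (countermodel exists)

Tableau for the negation not ((Box (not q or p) or not p) and q):
1. not ((Box (not q or p) or not p) and q), 0
2. not q, 0
The negation has an open branch (countermodel exists).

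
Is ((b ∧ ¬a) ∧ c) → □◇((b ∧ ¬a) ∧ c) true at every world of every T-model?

Tableau for the negation ¬(((b ∧ ¬a) ∧ c) → □◇((b ∧ ¬a) ∧ c)):
1. ¬(((b ∧ ¬a) ∧ c) → □◇((b ∧ ¬a) ∧ c)), 0
2. (b ∧ ¬a) ∧ c, 0
3. ¬□◇((b ∧ ¬a) ∧ c), 0
4. b ∧ ¬a, 0
5. c, 0
6. b, 0
7. ¬a, 0
8. ¬◇((b ∧ ¬a) ∧ c), 1
9. ¬((b ∧ ¬a) ∧ c), 1
10. ¬c, 1
Accessibility: 0R0, 0R1, 1R1
The negation has an open branch (countermodel exists).

Not valid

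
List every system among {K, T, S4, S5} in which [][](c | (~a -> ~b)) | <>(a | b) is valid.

S4-tableau for the negation ~([][](c | (~a -> ~b)) | <>(a | b)):
1. ~([][](c | (~a -> ~b)) | <>(a | b)), 0
2. ~[][](c | (~a -> ~b)), 0
3. ~<>(a | b), 0
4. ~(a | b), 0
5. ~a, 0
6. ~b, 0
7. ~[](c | (~a -> ~b)), 1
8. ~(a | b), 1
9. ~a, 1
10. ~b, 1
11. ~(c | (~a -> ~b)), 2
12. ~c, 2
13. ~(~a -> ~b), 2
14. ~a, 2
15. b, 2
16. ~(a | b), 2
17. ~b, 2
Accessibility: 0R0, 0R1, 0R2, 1R1, 1R2, 2R2
Branch closes: b and ~b both at 2.
Every branch closes (one shown): valid in S4, hence also in S5 (every theorem of S4 is a theorem of S5).
T-tableau for the negation ~([][](c | (~a -> ~b)) | <>(a | b)):
1. ~([][](c | (~a -> ~b)) | <>(a | b)), 0
2. ~[][](c | (~a -> ~b)), 0
3. ~<>(a | b), 0
4. ~(a | b), 0
5. ~a, 0
6. ~b, 0
7. ~[](c | (~a -> ~b)), 1
8. ~(a | b), 1
9. ~a, 1
10. ~b, 1
11. ~(c | (~a -> ~b)), 2
12. ~c, 2
13. ~(~a -> ~b), 2
14. ~a, 2
15. b, 2
Accessibility: 0R0, 0R1, 1R1, 1R2, 2R2
Complete open branch: countermodel on a T-frame, so not valid in T, nor in K (the same frame is also a K-frame).

S4, S5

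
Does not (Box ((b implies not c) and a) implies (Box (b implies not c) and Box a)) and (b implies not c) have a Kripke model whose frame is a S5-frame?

1. not (Box ((b implies not c) and a) implies (Box (b implies not c) and Box a)) and (b implies not c), u
2. not (Box ((b implies not c) and a) implies (Box (b implies not c) and Box a)), u
3. b implies not c, u
4. Box ((b implies not c) and a), u
5. not (Box (b implies not c) and Box a), u
6. (b implies not c) and a, u
7. a, u
8. not c, u
9. not Box (b implies not c), u
10. not (b implies not c), v
11. b, v
12. c, v
13. (b implies not c) and a, v
14. b implies not c, v
15. a, v
16. not c, v
Accessibility: uRu, uRv, vRu, vRv
Branch closes: c and not c both at v.
Every branch closes; the branch above is one of them.

Unsatisfiable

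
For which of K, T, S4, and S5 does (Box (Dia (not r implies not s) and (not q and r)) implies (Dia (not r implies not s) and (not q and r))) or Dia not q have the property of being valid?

T, S4, S5

T-tableau for the negation not ((Box (Dia (not r implies not s) and (not q and r)) implies (Dia (not r implies not s) and (not q and r))) or Dia not q):
1. not ((Box (Dia (not r implies not s) and (not q and r)) implies (Dia (not r implies not s) and (not q and r))) or Dia not q), w0
2. not (Box (Dia (not r implies not s) and (not q and r)) implies (Dia (not r implies not s) and (not q and r))), w0   [neg-or-rule on 1]
3. not Dia not q, w0   [neg-or-rule on 1]
4. Box (Dia (not r implies not s) and (not q and r)), w0   [neg-implies-rule on 2]
5. not (Dia (not r implies not s) and (not q and r)), w0   [neg-implies-rule on 2]
6. q, w0   [neg-Dia-rule on 3 via w0Rw0]
7. Dia (not r implies not s) and (not q and r), w0   [Box-rule on 4 via w0Rw0]
8. Dia (not r implies not s), w0   [and-rule on 7]
9. not q and r, w0   [and-rule on 7]
10. not q, w0   [and-rule on 9]
11. r, w0   [and-rule on 9]
Accessibility: w0Rw0
Branch closes: q and not q both at w0.
Every branch closes (one shown): valid in T, hence also in S4, S5 (every theorem of T is a theorem of S4 and S5).
K-tableau for the negation not ((Box (Dia (not r implies not s) and (not q and r)) implies (Dia (not r implies not s) and (not q and r))) or Dia not q):
1. not ((Box (Dia (not r implies not s) and (not q and r)) implies (Dia (not r implies not s) and (not q and r))) or Dia not q), w0
2. not (Box (Dia (not r implies not s) and (not q and r)) implies (Dia (not r implies not s) and (not q and r))), w0   [neg-or-rule on 1]
3. not Dia not q, w0   [neg-or-rule on 1]
4. Box (Dia (not r implies not s) and (not q and r)), w0   [neg-implies-rule on 2]
5. not (Dia (not r implies not s) and (not q and r)), w0   [neg-implies-rule on 2]
6. not (not q and r), w0   [neg-and-rule on 5 (branches; this branch)]
7. not r, w0   [neg-and-rule on 6 (branches; this branch)]
Complete open branch: countermodel on a K-frame, so not valid in K.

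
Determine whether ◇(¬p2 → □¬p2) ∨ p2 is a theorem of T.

Tableau for the negation ¬(◇(¬p2 → □¬p2) ∨ p2):
1. ¬(◇(¬p2 → □¬p2) ∨ p2), w0
2. ¬◇(¬p2 → □¬p2), w0   [¬∨-rule on 1]
3. ¬p2, w0   [¬∨-rule on 1]
4. ¬(¬p2 → □¬p2), w0   [¬◇-rule on 2 via w0Rw0]
5. ¬□¬p2, w0   [¬→-rule on 4]
6. p2, w1   [¬□-rule on 5: fresh world w1, w0Rw1]
7. ¬(¬p2 → □¬p2), w1   [¬◇-rule on 2 via w0Rw1]
8. ¬p2, w1   [¬→-rule on 7]
9. ¬□¬p2, w1   [¬→-rule on 7]
Accessibility: w0Rw0, w0Rw1, w1Rw1
Branch closes: p2 and ¬p2 both at w1.
All branches of the negation close; one closing branch shown above.

Valid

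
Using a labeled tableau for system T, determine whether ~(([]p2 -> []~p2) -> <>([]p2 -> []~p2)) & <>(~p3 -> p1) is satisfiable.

1. ~(([]p2 -> []~p2) -> <>([]p2 -> []~p2)) & <>(~p3 -> p1), u
2. ~(([]p2 -> []~p2) -> <>([]p2 -> []~p2)), u
3. <>(~p3 -> p1), u
4. []p2 -> []~p2, u
5. ~<>([]p2 -> []~p2), u
6. ~([]p2 -> []~p2), u
7. []p2, u
8. ~[]~p2, u
9. p2, u
10. ~[]p2, u
11. ~p3 -> p1, v
12. ~([]p2 -> []~p2), v
13. []p2, v
14. ~[]~p2, v
15. p2, v
16. p1, v
17. p2, w
18. ~([]p2 -> []~p2), w
19. []p2, w
20. ~[]~p2, w
21. ~p2, x
22. ~([]p2 -> []~p2), x
23. []p2, x
24. ~[]~p2, x
25. p2, x
Accessibility: uRu, uRv, uRw, uRx, vRv, wRw, xRx
Branch closes: p2 and ~p2 both at x.
Every branch closes; the branch above is one of them.

Unsatisfiable (every branch closes)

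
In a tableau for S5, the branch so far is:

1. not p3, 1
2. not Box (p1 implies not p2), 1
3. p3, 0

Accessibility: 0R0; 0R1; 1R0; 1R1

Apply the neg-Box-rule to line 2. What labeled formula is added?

a fresh world 2 with 1R2, and not (p1 implies not p2) at 2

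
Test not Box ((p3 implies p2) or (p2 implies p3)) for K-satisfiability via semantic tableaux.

1. not Box ((p3 implies p2) or (p2 implies p3)), u
2. not ((p3 implies p2) or (p2 implies p3)), v
3. not (p3 implies p2), v
4. not (p2 implies p3), v
5. p3, v
6. not p2, v
7. p2, v
8. not p3, v
Accessibility: uRv
Branch closes: p2 and not p2 both at v.
All branches of the tableau close; one closing branch shown above.

Unsatisfiable (every branch closes)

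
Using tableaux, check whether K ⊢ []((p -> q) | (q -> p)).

Valid

Tableau for the negation ~[]((p -> q) | (q -> p)):
1. ~[]((p -> q) | (q -> p)), w0
2. ~((p -> q) | (q -> p)), w1
3. ~(p -> q), w1
4. ~(q -> p), w1
5. p, w1
6. ~q, w1
7. q, w1
8. ~p, w1
Accessibility: w0Rw1
Branch closes: q and ~q both at w1.
All branches of the negation close; one closing branch shown above.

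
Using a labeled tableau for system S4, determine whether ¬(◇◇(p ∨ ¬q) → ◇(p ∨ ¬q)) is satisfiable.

1. ¬(◇◇(p ∨ ¬q) → ◇(p ∨ ¬q)), w0
2. ◇◇(p ∨ ¬q), w0
3. ¬◇(p ∨ ¬q), w0
4. ¬(p ∨ ¬q), w0
5. ¬p, w0
6. q, w0
7. ◇(p ∨ ¬q), w1
8. ¬(p ∨ ¬q), w1
9. ¬p, w1
10. q, w1
11. p ∨ ¬q, w2
12. ¬(p ∨ ¬q), w2
13. ¬p, w2
14. q, w2
15. ¬q, w2
Accessibility: w0Rw0, w0Rw1, w0Rw2, w1Rw1, w1Rw2, w2Rw2
Branch closes: q and ¬q both at w2.
All branches of the tableau close; one closing branch shown above.

Unsatisfiable (every branch closes)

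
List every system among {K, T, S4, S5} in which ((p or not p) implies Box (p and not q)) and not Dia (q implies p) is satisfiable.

T-tableau for the formula:
1. ((p or not p) implies Box (p and not q)) and not Dia (q implies p), w0
2. (p or not p) implies Box (p and not q), w0   [and-rule on 1]
3. not Dia (q implies p), w0   [and-rule on 1]
4. not (q implies p), w0   [neg-Dia-rule on 3 via w0Rw0]
5. q, w0   [neg-implies-rule on 4]
6. not p, w0   [neg-implies-rule on 4]
7. Box (p and not q), w0   [implies-rule on 2 (branches; this branch)]
8. p and not q, w0   [Box-rule on 7 via w0Rw0]
9. p, w0   [and-rule on 8]
10. not q, w0   [and-rule on 8]
Accessibility: w0Rw0
Branch closes: p and not p both at w0.
Every branch closes (one shown): unsatisfiable in T, hence also in S4, S5 (every S4/S5-frame is a T-frame).
K-tableau for the formula:
1. ((p or not p) implies Box (p and not q)) and not Dia (q implies p), w0
2. (p or not p) implies Box (p and not q), w0   [and-rule on 1]
3. not Dia (q implies p), w0   [and-rule on 1]
4. Box (p and not q), w0   [implies-rule on 2 (branches; this branch)]
Complete open branch: satisfiable in K.

K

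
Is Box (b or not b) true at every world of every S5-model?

Valid in S5

Tableau for the negation not Box (b or not b):
1. not Box (b or not b), u
2. not (b or not b), v
3. not b, v
4. b, v
Accessibility: uRu, uRv, vRu, vRv
Branch closes: b and not b both at v.
All branches of the negation close; one closing branch shown above.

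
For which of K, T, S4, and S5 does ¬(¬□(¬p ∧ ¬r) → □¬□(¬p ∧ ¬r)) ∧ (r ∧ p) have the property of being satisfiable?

K, T, S4

S5-tableau for the formula:
1. ¬(¬□(¬p ∧ ¬r) → □¬□(¬p ∧ ¬r)) ∧ (r ∧ p), w0
2. ¬(¬□(¬p ∧ ¬r) → □¬□(¬p ∧ ¬r)), w0
3. r ∧ p, w0
4. ¬□(¬p ∧ ¬r), w0
5. ¬□¬□(¬p ∧ ¬r), w0
6. r, w0
7. p, w0
8. ¬(¬p ∧ ¬r), w1
9. r, w1
10. □(¬p ∧ ¬r), w2
11. ¬p ∧ ¬r, w0
12. ¬p, w0
13. ¬r, w0
Accessibility: w0Rw0, w0Rw1, w0Rw2, w1Rw0, w1Rw1, w1Rw2, w2Rw0, w2Rw1, w2Rw2
Branch closes: p and ¬p both at w0.
Every branch closes (one shown): unsatisfiable in S5.
S4-tableau for the formula:
1. ¬(¬□(¬p ∧ ¬r) → □¬□(¬p ∧ ¬r)) ∧ (r ∧ p), w0
2. ¬(¬□(¬p ∧ ¬r) → □¬□(¬p ∧ ¬r)), w0
3. r ∧ p, w0
4. ¬□(¬p ∧ ¬r), w0
5. ¬□¬□(¬p ∧ ¬r), w0
6. r, w0
7. p, w0
8. ¬(¬p ∧ ¬r), w1
9. r, w1
10. □(¬p ∧ ¬r), w2
11. ¬p ∧ ¬r, w2
12. ¬p, w2
13. ¬r, w2
Accessibility: w0Rw0, w0Rw1, w0Rw2, w1Rw1, w2Rw2
Complete open branch: satisfiable in S4, hence also in K, T (this S4-model is also a K-model and a T-model).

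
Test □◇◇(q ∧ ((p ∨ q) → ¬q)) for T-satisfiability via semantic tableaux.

Unsatisfiable

1. □◇◇(q ∧ ((p ∨ q) → ¬q)), u
2. ◇◇(q ∧ ((p ∨ q) → ¬q)), u
3. ◇(q ∧ ((p ∨ q) → ¬q)), v
4. ◇◇(q ∧ ((p ∨ q) → ¬q)), v
5. q ∧ ((p ∨ q) → ¬q), w
6. q, w
7. (p ∨ q) → ¬q, w
8. ¬(p ∨ q), w
9. ¬p, w
10. ¬q, w
Accessibility: uRu, uRv, vRv, vRw, wRw
Branch closes: q and ¬q both at w.
All branches of the tableau close; one closing branch shown above.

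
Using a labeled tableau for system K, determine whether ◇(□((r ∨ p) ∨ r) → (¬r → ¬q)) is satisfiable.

Satisfiable (open branch found)

1. ◇(□((r ∨ p) ∨ r) → (¬r → ¬q)), u
2. □((r ∨ p) ∨ r) → (¬r → ¬q), v   [◇-rule on 1: fresh world v, uRv]
3. ¬r → ¬q, v   [→-rule on 2 (branches; this branch)]
4. ¬q, v   [→-rule on 3 (branches; this branch)]
Accessibility: uRv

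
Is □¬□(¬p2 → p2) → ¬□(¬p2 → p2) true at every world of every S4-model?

Tableau for the negation ¬(□¬□(¬p2 → p2) → ¬□(¬p2 → p2)):
1. ¬(□¬□(¬p2 → p2) → ¬□(¬p2 → p2)), 0
2. □¬□(¬p2 → p2), 0
3. □(¬p2 → p2), 0
4. ¬□(¬p2 → p2), 0
5. ¬p2 → p2, 0
6. p2, 0
7. ¬(¬p2 → p2), 1
8. ¬p2, 1
9. ¬□(¬p2 → p2), 1
10. ¬p2 → p2, 1
11. p2, 1
Accessibility: 0R0, 0R1, 1R1
Branch closes: p2 and ¬p2 both at 1.
All branches of the negation close; one closing branch shown above.

Yes, valid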